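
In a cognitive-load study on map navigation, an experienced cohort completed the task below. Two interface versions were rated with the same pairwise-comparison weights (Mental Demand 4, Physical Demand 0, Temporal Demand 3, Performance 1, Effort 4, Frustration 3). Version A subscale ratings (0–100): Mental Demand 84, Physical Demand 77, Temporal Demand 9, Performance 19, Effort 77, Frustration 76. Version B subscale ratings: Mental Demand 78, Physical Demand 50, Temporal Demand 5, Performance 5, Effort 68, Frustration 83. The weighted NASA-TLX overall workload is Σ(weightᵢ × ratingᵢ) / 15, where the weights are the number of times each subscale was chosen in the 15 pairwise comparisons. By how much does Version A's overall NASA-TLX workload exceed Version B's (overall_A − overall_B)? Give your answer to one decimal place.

Version A weighted sum = 4·84 + 0·77 + 3·9 + 1·19 + 4·77 + 3·76 = 336 + 0 + 27 + 19 + 308 + 228 = 918; overall_A = 918/15 = 61.2000.
Version B weighted sum = 4·78 + 0·50 + 3·5 + 1·5 + 4·68 + 3·83 = 312 + 0 + 15 + 5 + 272 + 249 = 853; overall_B = 853/15 = 56.8667.
Difference = 61.2000 − 56.8667 = 4.3333 ≈ 4.3.

4.3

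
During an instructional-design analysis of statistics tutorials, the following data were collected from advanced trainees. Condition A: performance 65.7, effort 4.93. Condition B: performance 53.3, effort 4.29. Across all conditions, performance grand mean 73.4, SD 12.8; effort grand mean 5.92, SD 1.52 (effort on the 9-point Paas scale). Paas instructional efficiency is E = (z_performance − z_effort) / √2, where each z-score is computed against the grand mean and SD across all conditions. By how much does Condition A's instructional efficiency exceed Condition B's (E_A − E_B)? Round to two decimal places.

Condition A: z_P = (65.7 − 73.4)/12.8 = -0.6016; z_E = (4.93 − 5.92)/1.52 = -0.6513; E_A = (-0.6016 − (-0.6513))/√2 = 0.0351.
Condition B: z_P = (53.3 − 73.4)/12.8 = -1.5703; z_E = (4.29 − 5.92)/1.52 = -1.0724; E_B = (-1.5703 − (-1.0724))/√2 = -0.3521.
E_A − E_B = 0.0351 − (-0.3521) = 0.3872 ≈ 0.39.

0.39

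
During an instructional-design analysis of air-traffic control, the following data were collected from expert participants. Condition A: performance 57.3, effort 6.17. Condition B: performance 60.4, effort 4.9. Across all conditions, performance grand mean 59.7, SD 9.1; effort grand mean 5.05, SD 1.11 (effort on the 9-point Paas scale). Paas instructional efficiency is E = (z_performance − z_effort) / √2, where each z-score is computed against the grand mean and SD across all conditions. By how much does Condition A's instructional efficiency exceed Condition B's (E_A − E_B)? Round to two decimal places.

Condition A: z_P = (57.3 − 59.7)/9.1 = -0.2637; z_E = (6.17 − 5.05)/1.11 = 1.0090; E_A = (-0.2637 − 1.0090)/√2 = -0.8999.
Condition B: z_P = (60.4 − 59.7)/9.1 = 0.0769; z_E = (4.9 − 5.05)/1.11 = -0.1351; E_B = (0.0769 − (-0.1351))/√2 = 0.1499.
E_A − E_B = -0.8999 − 0.1499 = -1.0498 ≈ -1.05.

-1.05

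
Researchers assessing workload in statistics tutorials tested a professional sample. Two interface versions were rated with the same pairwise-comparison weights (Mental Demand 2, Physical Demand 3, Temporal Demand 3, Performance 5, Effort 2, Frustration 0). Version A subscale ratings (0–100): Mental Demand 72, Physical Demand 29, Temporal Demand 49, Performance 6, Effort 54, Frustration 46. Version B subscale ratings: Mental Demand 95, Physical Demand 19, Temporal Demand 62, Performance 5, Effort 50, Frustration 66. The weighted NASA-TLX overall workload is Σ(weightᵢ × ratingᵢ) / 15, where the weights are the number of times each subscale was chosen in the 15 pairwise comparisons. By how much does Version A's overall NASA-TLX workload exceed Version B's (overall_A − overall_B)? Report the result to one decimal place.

Version A weighted sum = 2·72 + 3·29 + 3·49 + 5·6 + 2·54 + 0·46 = 144 + 87 + 147 + 30 + 108 + 0 = 516; overall_A = 516/15 = 34.4000.
Version B weighted sum = 2·95 + 3·19 + 3·62 + 5·5 + 2·50 + 0·66 = 190 + 57 + 186 + 25 + 100 + 0 = 558; overall_B = 558/15 = 37.2000.
Difference = 34.4000 − 37.2000 = -2.8000 ≈ -2.8.

-2.8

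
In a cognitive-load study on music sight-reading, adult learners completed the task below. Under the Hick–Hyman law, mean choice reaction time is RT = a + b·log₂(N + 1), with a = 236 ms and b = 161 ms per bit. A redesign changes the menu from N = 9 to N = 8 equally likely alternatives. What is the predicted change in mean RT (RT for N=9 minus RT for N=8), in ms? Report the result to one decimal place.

24.5

RT(9) = 236 + 161·log₂(10) = 236 + 161·3.3219 = 770.8259 ms.
RT(8) = 236 + 161·log₂(9) = 236 + 161·3.1699 = 746.3539 ms.
Difference = 770.8259 − 746.3539 = 24.4720 ≈ 24.5 ms.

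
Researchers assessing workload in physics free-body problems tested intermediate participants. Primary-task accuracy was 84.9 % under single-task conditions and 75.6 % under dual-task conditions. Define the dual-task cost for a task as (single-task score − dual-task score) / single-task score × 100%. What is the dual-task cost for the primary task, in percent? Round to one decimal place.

11.0

Cost = (84.9 − 75.6) / 84.9 × 100%
     = 9.3000 / 84.9 × 100% = 10.9541%.
≈ 11.0%.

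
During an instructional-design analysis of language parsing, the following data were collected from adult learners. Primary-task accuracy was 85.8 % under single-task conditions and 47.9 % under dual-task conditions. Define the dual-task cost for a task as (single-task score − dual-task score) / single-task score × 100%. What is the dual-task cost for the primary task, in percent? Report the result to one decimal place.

Cost = (85.8 − 47.9) / 85.8 × 100%
     = 37.9000 / 85.8 × 100% = 44.1725%.
≈ 44.2%.

44.2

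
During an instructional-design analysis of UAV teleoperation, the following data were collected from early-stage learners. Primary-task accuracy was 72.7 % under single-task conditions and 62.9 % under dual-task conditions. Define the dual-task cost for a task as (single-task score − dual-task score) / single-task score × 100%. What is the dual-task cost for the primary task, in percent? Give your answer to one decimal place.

Cost = (72.7 − 62.9) / 72.7 × 100%
     = 9.8000 / 72.7 × 100% = 13.4801%.
≈ 13.5%.

13.5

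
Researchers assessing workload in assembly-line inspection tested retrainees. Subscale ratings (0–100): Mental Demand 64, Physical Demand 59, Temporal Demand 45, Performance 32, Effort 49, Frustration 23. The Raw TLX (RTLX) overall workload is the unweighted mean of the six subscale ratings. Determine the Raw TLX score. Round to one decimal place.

Sum of ratings = 64 + 59 + 45 + 32 + 49 + 23 = 272.
RTLX = 272 / 6 = 45.3333 ≈ 45.3.

45.3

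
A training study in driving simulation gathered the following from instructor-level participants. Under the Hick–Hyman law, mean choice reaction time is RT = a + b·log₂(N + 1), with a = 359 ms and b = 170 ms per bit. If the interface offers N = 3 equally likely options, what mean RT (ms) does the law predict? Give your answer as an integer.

699

log₂(3 + 1) = log₂(4) = 2.0000.
RT = 359 + 170 × 2.0000 = 359 + 340.0000 = 699.0000 ms.
≈ 699 ms.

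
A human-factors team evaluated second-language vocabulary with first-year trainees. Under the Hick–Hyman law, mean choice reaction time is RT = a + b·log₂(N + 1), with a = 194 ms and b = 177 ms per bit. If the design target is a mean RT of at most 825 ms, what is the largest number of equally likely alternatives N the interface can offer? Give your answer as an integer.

Set 194 + 177·log₂(N + 1) ≤ 825.
log₂(N + 1) ≤ (825 − 194) / 177 = 3.5650.
N + 1 ≤ 2^3.5650 = 11.8351.
N ≤ 10.8351, so the largest integer N is 10.

10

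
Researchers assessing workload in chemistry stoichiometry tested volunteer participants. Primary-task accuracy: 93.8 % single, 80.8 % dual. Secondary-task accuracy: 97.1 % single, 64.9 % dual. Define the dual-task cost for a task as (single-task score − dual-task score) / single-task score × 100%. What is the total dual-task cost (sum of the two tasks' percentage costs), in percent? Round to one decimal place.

47.0

Primary cost = (93.8 − 80.8) / 93.8 × 100% = 13.8593%.
Secondary cost = (97.1 − 64.9) / 97.1 × 100% = 33.1617%.
Total = 13.8593% + 33.1617% = 47.0210% ≈ 47.0%.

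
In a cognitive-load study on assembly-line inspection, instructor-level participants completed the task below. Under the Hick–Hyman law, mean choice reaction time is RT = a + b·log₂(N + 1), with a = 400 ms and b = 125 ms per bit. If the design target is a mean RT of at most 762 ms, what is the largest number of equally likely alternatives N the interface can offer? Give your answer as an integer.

6

Set 400 + 125·log₂(N + 1) ≤ 762.
log₂(N + 1) ≤ (762 − 400) / 125 = 2.8960.
N + 1 ≤ 2^2.8960 = 7.4436.
N ≤ 6.4436, so the largest integer N is 6.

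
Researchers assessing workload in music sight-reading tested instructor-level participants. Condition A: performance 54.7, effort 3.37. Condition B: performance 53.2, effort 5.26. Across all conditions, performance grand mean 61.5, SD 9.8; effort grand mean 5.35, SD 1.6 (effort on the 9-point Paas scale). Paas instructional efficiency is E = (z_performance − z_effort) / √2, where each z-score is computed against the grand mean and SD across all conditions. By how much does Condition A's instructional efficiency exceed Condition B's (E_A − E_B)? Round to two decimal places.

0.94

Condition A: z_P = (54.7 − 61.5)/9.8 = -0.6939; z_E = (3.37 − 5.35)/1.6 = -1.2375; E_A = (-0.6939 − (-1.2375))/√2 = 0.3844.
Condition B: z_P = (53.2 − 61.5)/9.8 = -0.8469; z_E = (5.26 − 5.35)/1.6 = -0.0562; E_B = (-0.8469 − (-0.0562))/√2 = -0.5591.
E_A − E_B = 0.3844 − (-0.5591) = 0.9435 ≈ 0.94.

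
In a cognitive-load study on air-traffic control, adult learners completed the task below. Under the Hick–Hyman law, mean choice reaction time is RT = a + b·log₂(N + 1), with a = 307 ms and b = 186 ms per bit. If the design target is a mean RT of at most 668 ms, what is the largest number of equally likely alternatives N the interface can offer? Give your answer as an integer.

Set 307 + 186·log₂(N + 1) ≤ 668.
log₂(N + 1) ≤ (668 − 307) / 186 = 1.9409.
N + 1 ≤ 2^1.9409 = 3.8395.
N ≤ 2.8395, so the largest integer N is 2.

2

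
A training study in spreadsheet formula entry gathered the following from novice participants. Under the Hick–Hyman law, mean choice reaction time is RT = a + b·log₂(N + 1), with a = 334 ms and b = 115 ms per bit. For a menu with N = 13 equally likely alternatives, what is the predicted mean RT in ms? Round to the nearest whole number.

log₂(13 + 1) = log₂(14) = 3.8074.
RT = 334 + 115 × 3.8074 = 334 + 437.8510 = 771.8510 ms.
≈ 772 ms.

772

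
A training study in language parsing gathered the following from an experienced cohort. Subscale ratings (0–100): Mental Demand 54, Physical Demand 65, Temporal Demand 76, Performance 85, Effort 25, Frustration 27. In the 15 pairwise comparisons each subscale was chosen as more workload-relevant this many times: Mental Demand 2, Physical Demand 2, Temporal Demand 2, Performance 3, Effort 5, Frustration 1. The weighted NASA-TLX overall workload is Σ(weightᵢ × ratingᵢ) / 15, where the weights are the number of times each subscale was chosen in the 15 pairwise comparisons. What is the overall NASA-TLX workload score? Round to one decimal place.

The tallies are the weights (they sum to 15).
Weighted sum = 2·54 + 2·65 + 2·76 + 3·85 + 5·25 + 1·27
            = 108 + 130 + 152 + 255 + 125 + 27 = 797.
Overall workload = 797 / 15 = 53.1333 ≈ 53.1.

53.1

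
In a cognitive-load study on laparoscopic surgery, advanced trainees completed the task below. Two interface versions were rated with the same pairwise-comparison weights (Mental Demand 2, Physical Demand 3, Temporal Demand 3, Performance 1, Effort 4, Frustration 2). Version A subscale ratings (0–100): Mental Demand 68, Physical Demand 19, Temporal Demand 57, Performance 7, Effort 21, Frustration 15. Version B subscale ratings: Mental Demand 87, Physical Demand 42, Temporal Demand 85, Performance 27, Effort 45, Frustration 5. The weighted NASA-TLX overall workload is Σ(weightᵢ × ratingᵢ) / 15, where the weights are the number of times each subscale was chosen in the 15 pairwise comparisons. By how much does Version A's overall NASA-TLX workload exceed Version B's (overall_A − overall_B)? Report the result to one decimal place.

Version A weighted sum = 2·68 + 3·19 + 3·57 + 1·7 + 4·21 + 2·15 = 136 + 57 + 171 + 7 + 84 + 30 = 485; overall_A = 485/15 = 32.3333.
Version B weighted sum = 2·87 + 3·42 + 3·85 + 1·27 + 4·45 + 2·5 = 174 + 126 + 255 + 27 + 180 + 10 = 772; overall_B = 772/15 = 51.4667.
Difference = 32.3333 − 51.4667 = -19.1334 ≈ -19.1.

-19.1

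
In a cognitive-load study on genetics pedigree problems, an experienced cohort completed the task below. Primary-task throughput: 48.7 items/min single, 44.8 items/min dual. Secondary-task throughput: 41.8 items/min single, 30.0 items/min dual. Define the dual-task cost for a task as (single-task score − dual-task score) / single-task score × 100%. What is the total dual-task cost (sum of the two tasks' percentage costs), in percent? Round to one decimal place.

36.2

Primary cost = (48.7 − 44.8) / 48.7 × 100% = 8.0082%.
Secondary cost = (41.8 − 30.0) / 41.8 × 100% = 28.2297%.
Total = 8.0082% + 28.2297% = 36.2379% ≈ 36.2%.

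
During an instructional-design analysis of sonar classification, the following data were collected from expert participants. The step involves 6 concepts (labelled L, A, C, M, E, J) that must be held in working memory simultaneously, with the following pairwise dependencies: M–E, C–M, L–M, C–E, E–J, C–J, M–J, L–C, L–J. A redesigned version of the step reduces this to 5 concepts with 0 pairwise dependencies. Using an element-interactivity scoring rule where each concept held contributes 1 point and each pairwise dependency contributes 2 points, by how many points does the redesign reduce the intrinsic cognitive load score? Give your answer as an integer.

19

Original: 6 × 1 + 9 × 2 = 6 + 18 = 24.
Redesigned: 5 × 1 + 0 × 2 = 5 + 0 = 5.
Reduction = 24 − 5 = 19.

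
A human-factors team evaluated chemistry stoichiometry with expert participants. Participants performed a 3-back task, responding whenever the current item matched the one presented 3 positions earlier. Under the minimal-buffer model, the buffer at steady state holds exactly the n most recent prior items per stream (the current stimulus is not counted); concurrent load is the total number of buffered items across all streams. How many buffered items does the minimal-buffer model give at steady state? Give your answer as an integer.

3

The buffer holds the 3 most recent prior items.
Steady-state concurrent load = 3 items.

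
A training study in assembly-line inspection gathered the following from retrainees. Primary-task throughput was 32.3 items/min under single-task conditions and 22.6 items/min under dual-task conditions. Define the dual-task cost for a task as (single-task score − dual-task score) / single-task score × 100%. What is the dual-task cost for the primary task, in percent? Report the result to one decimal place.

30.0

Cost = (32.3 − 22.6) / 32.3 × 100%
     = 9.7000 / 32.3 × 100% = 30.0310%.
≈ 30.0%.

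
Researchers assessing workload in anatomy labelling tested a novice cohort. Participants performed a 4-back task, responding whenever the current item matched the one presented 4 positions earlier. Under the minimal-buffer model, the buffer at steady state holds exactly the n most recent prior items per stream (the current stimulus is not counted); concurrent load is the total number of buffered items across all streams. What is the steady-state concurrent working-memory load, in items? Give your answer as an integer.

4

The buffer holds the 4 most recent prior items.
Steady-state concurrent load = 4 items.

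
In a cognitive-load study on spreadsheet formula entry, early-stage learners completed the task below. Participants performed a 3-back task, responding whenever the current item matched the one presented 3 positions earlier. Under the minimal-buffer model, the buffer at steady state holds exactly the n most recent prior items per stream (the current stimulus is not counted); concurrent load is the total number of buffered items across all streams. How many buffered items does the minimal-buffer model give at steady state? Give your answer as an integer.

The buffer holds the 3 most recent prior items.
Steady-state concurrent load = 3 items.

3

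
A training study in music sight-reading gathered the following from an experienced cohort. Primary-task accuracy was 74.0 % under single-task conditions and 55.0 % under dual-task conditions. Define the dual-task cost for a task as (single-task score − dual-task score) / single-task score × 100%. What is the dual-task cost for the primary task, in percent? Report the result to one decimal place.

Cost = (74.0 − 55.0) / 74.0 × 100%
     = 19.0000 / 74.0 × 100% = 25.6757%.
≈ 25.7%.

25.7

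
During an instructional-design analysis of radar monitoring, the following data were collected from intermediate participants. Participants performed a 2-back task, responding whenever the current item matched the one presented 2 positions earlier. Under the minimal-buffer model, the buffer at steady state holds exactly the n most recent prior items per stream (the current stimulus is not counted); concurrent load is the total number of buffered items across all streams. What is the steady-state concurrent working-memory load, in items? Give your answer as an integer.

The buffer holds the 2 most recent prior items.
Steady-state concurrent load = 2 items.

2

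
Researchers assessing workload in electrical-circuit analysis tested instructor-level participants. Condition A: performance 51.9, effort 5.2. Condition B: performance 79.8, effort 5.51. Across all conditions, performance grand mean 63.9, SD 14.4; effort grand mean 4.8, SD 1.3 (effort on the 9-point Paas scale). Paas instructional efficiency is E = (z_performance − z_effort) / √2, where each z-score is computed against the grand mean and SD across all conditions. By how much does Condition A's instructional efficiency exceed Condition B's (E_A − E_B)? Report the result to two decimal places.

Condition A: z_P = (51.9 − 63.9)/14.4 = -0.8333; z_E = (5.2 − 4.8)/1.3 = 0.3077; E_A = (-0.8333 − 0.3077)/√2 = -0.8068.
Condition B: z_P = (79.8 − 63.9)/14.4 = 1.1042; z_E = (5.51 − 4.8)/1.3 = 0.5462; E_B = (1.1042 − 0.5462)/√2 = 0.3946.
E_A − E_B = -0.8068 − 0.3946 = -1.2014 ≈ -1.20.

-1.20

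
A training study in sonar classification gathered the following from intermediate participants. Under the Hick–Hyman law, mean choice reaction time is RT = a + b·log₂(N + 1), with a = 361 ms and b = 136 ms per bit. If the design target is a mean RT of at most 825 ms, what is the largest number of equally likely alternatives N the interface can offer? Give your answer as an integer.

9

Set 361 + 136·log₂(N + 1) ≤ 825.
log₂(N + 1) ≤ (825 − 361) / 136 = 3.4118.
N + 1 ≤ 2^3.4118 = 10.6428.
N ≤ 9.6428, so the largest integer N is 9.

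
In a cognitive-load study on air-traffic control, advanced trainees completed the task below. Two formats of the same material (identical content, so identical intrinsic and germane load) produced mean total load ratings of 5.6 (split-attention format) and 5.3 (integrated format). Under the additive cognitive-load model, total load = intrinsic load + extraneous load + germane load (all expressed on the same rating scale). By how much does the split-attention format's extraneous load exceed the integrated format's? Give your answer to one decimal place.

Intrinsic and germane load are equal across formats, so the difference in total load equals the difference in extraneous load.
Extraneous-load difference = 5.6 − 5.3 = 0.3.

0.3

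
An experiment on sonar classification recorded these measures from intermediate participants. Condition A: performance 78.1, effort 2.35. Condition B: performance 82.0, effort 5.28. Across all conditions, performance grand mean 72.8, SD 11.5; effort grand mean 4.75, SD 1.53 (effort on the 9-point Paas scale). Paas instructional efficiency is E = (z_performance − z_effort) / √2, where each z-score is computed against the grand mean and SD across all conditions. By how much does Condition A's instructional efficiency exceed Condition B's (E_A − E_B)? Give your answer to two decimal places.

1.11

Condition A: z_P = (78.1 − 72.8)/11.5 = 0.4609; z_E = (2.35 − 4.75)/1.53 = -1.5686; E_A = (0.4609 − (-1.5686))/√2 = 1.4351.
Condition B: z_P = (82.0 − 72.8)/11.5 = 0.8000; z_E = (5.28 − 4.75)/1.53 = 0.3464; E_B = (0.8000 − 0.3464)/√2 = 0.3207.
E_A − E_B = 1.4351 − 0.3207 = 1.1144 ≈ 1.11.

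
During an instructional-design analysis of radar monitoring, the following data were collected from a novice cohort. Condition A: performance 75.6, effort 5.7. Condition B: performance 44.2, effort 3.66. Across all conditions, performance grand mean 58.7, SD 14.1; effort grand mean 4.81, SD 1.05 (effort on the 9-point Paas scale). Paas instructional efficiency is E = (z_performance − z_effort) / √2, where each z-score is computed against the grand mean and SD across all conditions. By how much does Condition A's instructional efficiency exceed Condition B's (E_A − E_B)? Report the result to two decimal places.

0.20

Condition A: z_P = (75.6 − 58.7)/14.1 = 1.1986; z_E = (5.7 − 4.81)/1.05 = 0.8476; E_A = (1.1986 − 0.8476)/√2 = 0.2482.
Condition B: z_P = (44.2 − 58.7)/14.1 = -1.0284; z_E = (3.66 − 4.81)/1.05 = -1.0952; E_B = (-1.0284 − (-1.0952))/√2 = 0.0472.
E_A − E_B = 0.2482 − 0.0472 = 0.2010 ≈ 0.20.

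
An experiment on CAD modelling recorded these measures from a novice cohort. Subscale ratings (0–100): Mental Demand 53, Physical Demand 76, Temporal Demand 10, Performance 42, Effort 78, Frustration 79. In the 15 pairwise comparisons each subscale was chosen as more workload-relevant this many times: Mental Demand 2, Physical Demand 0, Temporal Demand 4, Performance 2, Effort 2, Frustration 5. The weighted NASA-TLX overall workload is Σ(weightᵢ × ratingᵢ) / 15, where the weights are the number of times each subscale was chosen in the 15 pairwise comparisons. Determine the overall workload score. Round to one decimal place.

52.1

The tallies are the weights (they sum to 15).
Weighted sum = 2·53 + 0·76 + 4·10 + 2·42 + 2·78 + 5·79
            = 106 + 0 + 40 + 84 + 156 + 395 = 781.
Overall workload = 781 / 15 = 52.0667 ≈ 52.1.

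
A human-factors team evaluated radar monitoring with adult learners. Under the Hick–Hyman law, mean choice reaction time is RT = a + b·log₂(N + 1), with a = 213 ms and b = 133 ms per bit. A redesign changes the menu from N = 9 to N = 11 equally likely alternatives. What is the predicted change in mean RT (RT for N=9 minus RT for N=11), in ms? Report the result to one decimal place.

-35.0

RT(9) = 213 + 133·log₂(10) = 213 + 133·3.3219 = 654.8127 ms.
RT(11) = 213 + 133·log₂(12) = 213 + 133·3.5850 = 689.8050 ms.
Difference = 654.8127 − 689.8050 = -34.9923 ≈ -35.0 ms.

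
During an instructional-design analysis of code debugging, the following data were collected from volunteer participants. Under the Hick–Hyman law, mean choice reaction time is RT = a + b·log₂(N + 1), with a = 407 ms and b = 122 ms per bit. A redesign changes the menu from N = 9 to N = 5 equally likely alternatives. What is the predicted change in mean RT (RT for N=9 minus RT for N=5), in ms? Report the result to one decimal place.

89.9

RT(9) = 407 + 122·log₂(10) = 407 + 122·3.3219 = 812.2718 ms.
RT(5) = 407 + 122·log₂(6) = 407 + 122·2.5850 = 722.3700 ms.
Difference = 812.2718 − 722.3700 = 89.9018 ≈ 89.9 ms.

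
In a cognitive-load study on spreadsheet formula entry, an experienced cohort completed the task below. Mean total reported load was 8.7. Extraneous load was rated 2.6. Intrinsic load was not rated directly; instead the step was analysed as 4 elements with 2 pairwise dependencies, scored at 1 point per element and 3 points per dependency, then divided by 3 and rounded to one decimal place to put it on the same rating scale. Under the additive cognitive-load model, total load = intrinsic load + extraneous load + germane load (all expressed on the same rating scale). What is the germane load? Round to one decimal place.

2.8

Intrinsic (element-interactivity): (4 × 1 + 2 × 3) / 3 = 10 / 3 = 3.3333 → 3.3.
germane load = total − intrinsic − extraneous
             = 8.7 − 3.3 − 2.6 = 2.8.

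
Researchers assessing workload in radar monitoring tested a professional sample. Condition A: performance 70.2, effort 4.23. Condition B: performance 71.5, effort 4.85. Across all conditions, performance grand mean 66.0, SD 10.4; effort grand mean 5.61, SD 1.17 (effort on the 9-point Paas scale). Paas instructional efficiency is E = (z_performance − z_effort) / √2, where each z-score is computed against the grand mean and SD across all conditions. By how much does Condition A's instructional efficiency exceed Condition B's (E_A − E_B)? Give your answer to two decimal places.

Condition A: z_P = (70.2 − 66.0)/10.4 = 0.4038; z_E = (4.23 − 5.61)/1.17 = -1.1795; E_A = (0.4038 − (-1.1795))/√2 = 1.1196.
Condition B: z_P = (71.5 − 66.0)/10.4 = 0.5288; z_E = (4.85 − 5.61)/1.17 = -0.6496; E_B = (0.5288 − (-0.6496))/√2 = 0.8333.
E_A − E_B = 1.1196 − 0.8333 = 0.2863 ≈ 0.29.

0.29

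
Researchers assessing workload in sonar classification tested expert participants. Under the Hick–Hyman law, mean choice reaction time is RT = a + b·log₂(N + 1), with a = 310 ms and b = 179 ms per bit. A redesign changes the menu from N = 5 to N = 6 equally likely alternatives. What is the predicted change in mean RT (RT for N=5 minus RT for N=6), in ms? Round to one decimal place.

RT(5) = 310 + 179·log₂(6) = 310 + 179·2.5850 = 772.7150 ms.
RT(6) = 310 + 179·log₂(7) = 310 + 179·2.8074 = 812.5246 ms.
Difference = 772.7150 − 812.5246 = -39.8096 ≈ -39.8 ms.

-39.8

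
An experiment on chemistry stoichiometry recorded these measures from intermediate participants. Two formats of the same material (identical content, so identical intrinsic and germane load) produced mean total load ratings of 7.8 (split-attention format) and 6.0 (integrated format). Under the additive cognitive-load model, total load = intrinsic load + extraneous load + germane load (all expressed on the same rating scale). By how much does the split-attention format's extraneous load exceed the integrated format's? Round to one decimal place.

1.8

Intrinsic and germane load are equal across formats, so the difference in total load equals the difference in extraneous load.
Extraneous-load difference = 7.8 − 6.0 = 1.8.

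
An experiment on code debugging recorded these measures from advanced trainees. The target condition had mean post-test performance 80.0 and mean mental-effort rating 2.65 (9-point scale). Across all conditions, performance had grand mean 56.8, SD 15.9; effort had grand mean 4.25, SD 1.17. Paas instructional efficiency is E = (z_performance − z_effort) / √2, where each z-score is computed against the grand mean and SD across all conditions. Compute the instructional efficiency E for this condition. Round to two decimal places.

z_performance = (80.0 − 56.8) / 15.9 = 23.2000 / 15.9 = 1.4591.
z_effort = (2.65 − 4.25) / 1.17 = -1.6000 / 1.17 = -1.3675.
z_P − z_E = 1.4591 − (-1.3675) = 2.8266.
E = 2.8266 / √2 = 2.8266 / 1.41421 = 1.9987 ≈ 2.00.

2.00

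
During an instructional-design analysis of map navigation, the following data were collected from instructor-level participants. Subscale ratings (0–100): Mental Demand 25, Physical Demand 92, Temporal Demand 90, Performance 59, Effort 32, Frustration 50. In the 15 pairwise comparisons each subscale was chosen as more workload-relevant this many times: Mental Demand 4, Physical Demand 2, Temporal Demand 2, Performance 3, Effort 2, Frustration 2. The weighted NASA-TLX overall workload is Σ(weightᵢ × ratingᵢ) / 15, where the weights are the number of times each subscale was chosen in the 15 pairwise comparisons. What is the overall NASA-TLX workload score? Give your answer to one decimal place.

The tallies are the weights (they sum to 15).
Weighted sum = 4·25 + 2·92 + 2·90 + 3·59 + 2·32 + 2·50
            = 100 + 184 + 180 + 177 + 64 + 100 = 805.
Overall workload = 805 / 15 = 53.6667 ≈ 53.7.

53.7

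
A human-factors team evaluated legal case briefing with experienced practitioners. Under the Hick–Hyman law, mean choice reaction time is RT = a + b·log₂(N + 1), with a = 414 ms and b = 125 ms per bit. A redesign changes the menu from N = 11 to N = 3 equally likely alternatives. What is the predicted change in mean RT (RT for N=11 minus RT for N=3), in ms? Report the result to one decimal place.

198.1

RT(11) = 414 + 125·log₂(12) = 414 + 125·3.5850 = 862.1250 ms.
RT(3) = 414 + 125·log₂(4) = 414 + 125·2.0000 = 664.0000 ms.
Difference = 862.1250 − 664.0000 = 198.1250 ≈ 198.1 ms.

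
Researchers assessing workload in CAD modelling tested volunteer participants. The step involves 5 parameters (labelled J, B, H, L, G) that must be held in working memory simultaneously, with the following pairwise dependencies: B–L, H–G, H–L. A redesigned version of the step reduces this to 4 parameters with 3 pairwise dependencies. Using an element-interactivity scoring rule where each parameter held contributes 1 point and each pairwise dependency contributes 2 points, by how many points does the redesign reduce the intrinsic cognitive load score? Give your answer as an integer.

1

Original: 5 × 1 + 3 × 2 = 5 + 6 = 11.
Redesigned: 4 × 1 + 3 × 2 = 4 + 6 = 10.
Reduction = 11 − 10 = 1.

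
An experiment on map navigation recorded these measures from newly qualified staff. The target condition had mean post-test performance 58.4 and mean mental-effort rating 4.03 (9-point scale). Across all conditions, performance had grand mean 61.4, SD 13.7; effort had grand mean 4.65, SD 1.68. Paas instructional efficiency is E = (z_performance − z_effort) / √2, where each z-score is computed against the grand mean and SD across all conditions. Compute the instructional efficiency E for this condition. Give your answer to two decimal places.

z_performance = (58.4 − 61.4) / 13.7 = -3.0000 / 13.7 = -0.2190.
z_effort = (4.03 − 4.65) / 1.68 = -0.6200 / 1.68 = -0.3690.
z_P − z_E = -0.2190 − (-0.3690) = 0.1500.
E = 0.1500 / √2 = 0.1500 / 1.41421 = 0.1061 ≈ 0.11.

0.11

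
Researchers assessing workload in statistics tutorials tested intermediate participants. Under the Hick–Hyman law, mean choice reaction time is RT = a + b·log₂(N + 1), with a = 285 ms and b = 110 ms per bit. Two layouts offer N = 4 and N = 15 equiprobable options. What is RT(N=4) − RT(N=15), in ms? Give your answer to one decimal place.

RT(4) = 285 + 110·log₂(5) = 285 + 110·2.3219 = 540.4090 ms.
RT(15) = 285 + 110·log₂(16) = 285 + 110·4.0000 = 725.0000 ms.
Difference = 540.4090 − 725.0000 = -184.5910 ≈ -184.6 ms.

-184.6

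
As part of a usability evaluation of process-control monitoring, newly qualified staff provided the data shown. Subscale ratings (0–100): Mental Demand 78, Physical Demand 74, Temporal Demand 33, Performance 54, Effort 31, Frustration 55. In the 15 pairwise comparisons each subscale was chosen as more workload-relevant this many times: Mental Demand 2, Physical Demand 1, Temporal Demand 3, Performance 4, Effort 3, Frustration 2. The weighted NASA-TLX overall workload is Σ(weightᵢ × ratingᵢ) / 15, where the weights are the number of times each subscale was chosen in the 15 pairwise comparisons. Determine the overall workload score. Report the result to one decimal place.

The tallies are the weights (they sum to 15).
Weighted sum = 2·78 + 1·74 + 3·33 + 4·54 + 3·31 + 2·55
            = 156 + 74 + 99 + 216 + 93 + 110 = 748.
Overall workload = 748 / 15 = 49.8667 ≈ 49.9.

49.9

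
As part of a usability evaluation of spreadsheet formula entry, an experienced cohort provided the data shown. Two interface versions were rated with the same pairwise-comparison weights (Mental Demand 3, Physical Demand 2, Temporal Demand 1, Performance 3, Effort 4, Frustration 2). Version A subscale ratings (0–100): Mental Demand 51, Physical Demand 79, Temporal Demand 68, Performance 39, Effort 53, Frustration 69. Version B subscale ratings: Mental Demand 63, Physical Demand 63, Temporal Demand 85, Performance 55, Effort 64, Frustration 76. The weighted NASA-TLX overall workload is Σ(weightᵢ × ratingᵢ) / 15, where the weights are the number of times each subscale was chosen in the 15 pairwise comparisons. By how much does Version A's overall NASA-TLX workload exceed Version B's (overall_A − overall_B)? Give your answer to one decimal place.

-8.5

Version A weighted sum = 3·51 + 2·79 + 1·68 + 3·39 + 4·53 + 2·69 = 153 + 158 + 68 + 117 + 212 + 138 = 846; overall_A = 846/15 = 56.4000.
Version B weighted sum = 3·63 + 2·63 + 1·85 + 3·55 + 4·64 + 2·76 = 189 + 126 + 85 + 165 + 256 + 152 = 973; overall_B = 973/15 = 64.8667.
Difference = 56.4000 − 64.8667 = -8.4667 ≈ -8.5.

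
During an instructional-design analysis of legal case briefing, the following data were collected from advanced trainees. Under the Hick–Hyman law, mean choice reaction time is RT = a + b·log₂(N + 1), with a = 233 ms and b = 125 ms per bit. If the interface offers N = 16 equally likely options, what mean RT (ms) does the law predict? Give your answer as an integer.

log₂(16 + 1) = log₂(17) = 4.0875.
RT = 233 + 125 × 4.0875 = 233 + 510.9375 = 743.9375 ms.
≈ 744 ms.

744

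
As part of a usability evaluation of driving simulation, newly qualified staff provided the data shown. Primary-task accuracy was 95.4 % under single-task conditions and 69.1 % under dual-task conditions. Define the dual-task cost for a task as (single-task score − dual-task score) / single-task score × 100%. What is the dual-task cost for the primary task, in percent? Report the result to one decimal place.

Cost = (95.4 − 69.1) / 95.4 × 100%
     = 26.3000 / 95.4 × 100% = 27.5681%.
≈ 27.6%.

27.6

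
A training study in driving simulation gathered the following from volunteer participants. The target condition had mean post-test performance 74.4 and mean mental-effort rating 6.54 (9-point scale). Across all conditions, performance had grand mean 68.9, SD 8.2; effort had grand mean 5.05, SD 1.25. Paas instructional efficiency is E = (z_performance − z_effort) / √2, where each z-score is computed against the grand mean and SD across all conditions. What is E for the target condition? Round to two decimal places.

-0.37

z_performance = (74.4 − 68.9) / 8.2 = 5.5000 / 8.2 = 0.6707.
z_effort = (6.54 − 5.05) / 1.25 = 1.4900 / 1.25 = 1.1920.
z_P − z_E = 0.6707 − 1.1920 = -0.5213.
E = -0.5213 / √2 = -0.5213 / 1.41421 = -0.3686 ≈ -0.37.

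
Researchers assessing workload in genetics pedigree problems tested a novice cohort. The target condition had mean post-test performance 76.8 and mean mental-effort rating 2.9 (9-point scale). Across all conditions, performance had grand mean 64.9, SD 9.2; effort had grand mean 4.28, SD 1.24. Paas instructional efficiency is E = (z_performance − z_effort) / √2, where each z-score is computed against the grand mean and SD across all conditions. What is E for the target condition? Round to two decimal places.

1.70

z_performance = (76.8 − 64.9) / 9.2 = 11.9000 / 9.2 = 1.2935.
z_effort = (2.9 − 4.28) / 1.24 = -1.3800 / 1.24 = -1.1129.
z_P − z_E = 1.2935 − (-1.1129) = 2.4064.
E = 2.4064 / √2 = 2.4064 / 1.41421 = 1.7016 ≈ 1.70.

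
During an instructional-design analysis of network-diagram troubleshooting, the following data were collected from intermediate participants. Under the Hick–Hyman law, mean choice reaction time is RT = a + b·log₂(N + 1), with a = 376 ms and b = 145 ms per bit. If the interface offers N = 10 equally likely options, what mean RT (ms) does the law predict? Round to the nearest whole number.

878

log₂(10 + 1) = log₂(11) = 3.4594.
RT = 376 + 145 × 3.4594 = 376 + 501.6130 = 877.6130 ms.
≈ 878 ms.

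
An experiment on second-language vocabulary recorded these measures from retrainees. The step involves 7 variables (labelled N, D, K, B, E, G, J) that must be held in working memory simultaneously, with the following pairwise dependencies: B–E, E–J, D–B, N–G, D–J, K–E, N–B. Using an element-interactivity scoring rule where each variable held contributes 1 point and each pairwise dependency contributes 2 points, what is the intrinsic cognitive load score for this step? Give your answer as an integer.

Count of variables held simultaneously: 7.
Count of pairwise dependencies listed: 7.
Element contribution: 7 × 1 = 7.
Interaction contribution: 7 × 2 = 14.
Intrinsic load = 7 + 14 = 21.

21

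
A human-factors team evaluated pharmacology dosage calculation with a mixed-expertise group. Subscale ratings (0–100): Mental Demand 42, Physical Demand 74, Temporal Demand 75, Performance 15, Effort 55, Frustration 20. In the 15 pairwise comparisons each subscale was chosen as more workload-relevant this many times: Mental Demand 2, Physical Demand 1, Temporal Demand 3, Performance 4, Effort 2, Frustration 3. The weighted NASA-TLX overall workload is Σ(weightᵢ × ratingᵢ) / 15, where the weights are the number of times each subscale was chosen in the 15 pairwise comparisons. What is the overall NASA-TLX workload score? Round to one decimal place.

The tallies are the weights (they sum to 15).
Weighted sum = 2·42 + 1·74 + 3·75 + 4·15 + 2·55 + 3·20
            = 84 + 74 + 225 + 60 + 110 + 60 = 613.
Overall workload = 613 / 15 = 40.8667 ≈ 40.9.

40.9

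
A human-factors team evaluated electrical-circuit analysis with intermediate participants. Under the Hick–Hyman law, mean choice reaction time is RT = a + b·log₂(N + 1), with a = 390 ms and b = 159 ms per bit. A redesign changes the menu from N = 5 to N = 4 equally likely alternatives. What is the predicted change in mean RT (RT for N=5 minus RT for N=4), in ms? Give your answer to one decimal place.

41.8

RT(5) = 390 + 159·log₂(6) = 390 + 159·2.5850 = 801.0150 ms.
RT(4) = 390 + 159·log₂(5) = 390 + 159·2.3219 = 759.1821 ms.
Difference = 801.0150 − 759.1821 = 41.8329 ≈ 41.8 ms.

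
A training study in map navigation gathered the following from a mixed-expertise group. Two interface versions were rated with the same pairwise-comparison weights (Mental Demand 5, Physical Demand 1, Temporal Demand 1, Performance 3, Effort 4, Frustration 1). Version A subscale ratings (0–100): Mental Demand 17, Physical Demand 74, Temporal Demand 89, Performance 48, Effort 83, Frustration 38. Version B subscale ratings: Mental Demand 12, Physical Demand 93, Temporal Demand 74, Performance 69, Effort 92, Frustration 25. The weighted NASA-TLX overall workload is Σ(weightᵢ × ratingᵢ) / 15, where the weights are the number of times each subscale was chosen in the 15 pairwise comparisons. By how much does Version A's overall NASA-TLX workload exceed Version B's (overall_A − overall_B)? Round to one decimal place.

Version A weighted sum = 5·17 + 1·74 + 1·89 + 3·48 + 4·83 + 1·38 = 85 + 74 + 89 + 144 + 332 + 38 = 762; overall_A = 762/15 = 50.8000.
Version B weighted sum = 5·12 + 1·93 + 1·74 + 3·69 + 4·92 + 1·25 = 60 + 93 + 74 + 207 + 368 + 25 = 827; overall_B = 827/15 = 55.1333.
Difference = 50.8000 − 55.1333 = -4.3333 ≈ -4.3.

-4.3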